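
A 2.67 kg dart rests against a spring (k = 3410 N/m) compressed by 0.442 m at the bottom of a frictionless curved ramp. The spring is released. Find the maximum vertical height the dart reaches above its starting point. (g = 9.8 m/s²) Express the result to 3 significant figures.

h = 12.7 m

At maximum height the dart is at rest, so ½kx² = mgh
h = kx²/(2mg) = (3410)(0.442)²/(2 × 2.67 × 9.8) = 12.73 m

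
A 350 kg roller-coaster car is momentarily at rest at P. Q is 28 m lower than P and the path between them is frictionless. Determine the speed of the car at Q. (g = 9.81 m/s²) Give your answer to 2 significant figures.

Energy conservation between the two points: mgh = ½mv²
v = √(2gh) = √(2 × 9.81 × 28) = √549.36 = 23.44 m/s

v = 23 m/s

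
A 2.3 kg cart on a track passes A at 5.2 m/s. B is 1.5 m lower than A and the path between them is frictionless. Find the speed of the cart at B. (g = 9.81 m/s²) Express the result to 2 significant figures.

Mechanical energy is conserved (no friction): ½mv₀² + mgh = ½mv²
v² = v₀² + 2gh = (5.2)² + 2(9.81)(1.5) = 56.470
v = √56.470 = 7.515 m/s

v = 7.5 m/s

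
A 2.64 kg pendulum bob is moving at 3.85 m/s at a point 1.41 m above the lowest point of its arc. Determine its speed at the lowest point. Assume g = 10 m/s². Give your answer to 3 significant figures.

Equating total energy at the two states: ½mv₀² + mgh = ½mv²
v² = v₀² + 2gh = (3.85)² + 2(10)(1.41) = 43.023
v = √43.023 = 6.559 m/s

v = 6.56 m/s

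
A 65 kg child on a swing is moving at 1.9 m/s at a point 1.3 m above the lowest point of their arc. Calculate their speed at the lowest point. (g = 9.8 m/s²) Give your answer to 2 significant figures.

Energy conservation between the two points: ½mv₀² + mgh = ½mv²
v² = v₀² + 2gh = (1.9)² + 2(9.8)(1.3) = 29.090
v = √29.090 = 5.394 m/s

v = 5.4 m/s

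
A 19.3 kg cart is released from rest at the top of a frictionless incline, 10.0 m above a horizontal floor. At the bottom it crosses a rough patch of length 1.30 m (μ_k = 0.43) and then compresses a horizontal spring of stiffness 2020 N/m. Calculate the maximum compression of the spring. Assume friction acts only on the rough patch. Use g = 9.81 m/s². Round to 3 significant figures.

x = 1.33 m

Initial energy: E₁ = mgh = (19.3)(9.81)(10.0) = 1893.3 J
Friction removes W_f = μ_k mg d = (0.43)(19.3)(9.81)(1.30) = 105.8 J
Energy reaching the spring: E = 1893.3 − 105.8 = 1787.5 J
At max compression ½kx² = E ⇒ x = √(2E/k) = √(2 × 1787.5/2020) = 1.330 m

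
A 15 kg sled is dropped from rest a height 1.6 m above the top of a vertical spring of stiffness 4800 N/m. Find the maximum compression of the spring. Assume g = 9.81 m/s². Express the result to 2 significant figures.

x = 0.35 m

Take the reference level at the top of the uncompressed spring. At max compression the sled has fallen H + x and is momentarily at rest:
mg(H + x) = ½kx²
½(4800)x² − (15)(9.81)x − (15)(9.81)(1.6) = 0
2400x² − 147.2x − 235.4 = 0
x = [147.2 + √(21653 + 2.2602e+06)]/(2 × 2400) = 0.3454 m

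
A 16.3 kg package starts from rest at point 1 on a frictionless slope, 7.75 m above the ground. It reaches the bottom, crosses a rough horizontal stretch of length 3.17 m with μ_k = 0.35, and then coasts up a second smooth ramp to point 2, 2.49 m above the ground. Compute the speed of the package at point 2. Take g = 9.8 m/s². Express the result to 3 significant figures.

Energy at 1: mgh₁ = (16.3)(9.8)(7.75) = 1238.0 J
Friction loss: W_f = μ_k mg d = 177.2 J
At 2: ½mv² + mgh₂ = mgh₁ − W_f
½mv² = 1238.0 − 177.2 − 397.75 = 663.00 J
v = √(2 × 663.00/16.3) = 9.019 m/s

v = 9.02 m/s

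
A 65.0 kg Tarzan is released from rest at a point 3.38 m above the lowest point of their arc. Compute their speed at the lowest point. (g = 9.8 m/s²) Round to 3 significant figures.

v = 8.14 m/s

Equating total energy at the two states: mgh = ½mv²
v = √(2gh) = √(2 × 9.8 × 3.38) = √66.248 = 8.139 m/s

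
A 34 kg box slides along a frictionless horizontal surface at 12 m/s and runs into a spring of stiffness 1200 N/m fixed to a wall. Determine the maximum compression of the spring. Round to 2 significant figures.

Conservation of energy between contact and max compression: ½mv² = ½kx²
x = v√(m/k) = 12 × √(34/1200) = 2.020 m

x = 2.0 m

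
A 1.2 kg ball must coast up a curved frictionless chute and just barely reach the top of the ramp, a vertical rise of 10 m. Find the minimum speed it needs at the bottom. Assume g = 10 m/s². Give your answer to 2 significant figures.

v = 14 m/s

At the top it is momentarily at rest, so all KE converts to PE: ½mv² = mgh
v = √(2gh) = √(2 × 10 × 10) = 14.14 m/s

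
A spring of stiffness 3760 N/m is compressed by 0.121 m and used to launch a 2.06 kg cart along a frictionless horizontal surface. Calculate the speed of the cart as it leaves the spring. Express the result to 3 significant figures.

v = 5.17 m/s

The cart leaves the spring when the spring is at natural length, so ½kx² = ½mv²
v = x√(k/m) = 0.121 × √(3760/2.06) = 5.169 m/s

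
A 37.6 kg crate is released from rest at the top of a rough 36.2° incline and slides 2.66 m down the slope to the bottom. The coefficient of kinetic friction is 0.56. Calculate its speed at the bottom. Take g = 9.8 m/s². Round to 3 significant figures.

v = 2.69 m/s

Energy: mgh = ½mv² + W_f, with h = L sinθ and W_f = μ_k (mg cosθ) L
mgh = mgL sinθ = (37.6)(9.8)(2.66)sin36.2° = 578.89 J
W_f = μ_k mg cosθ · L = (0.56)(37.6)(9.8)cos36.2°·2.66 = 442.9 J
½mv² = 578.89 − 442.9 = 135.96 J
v = √(2 × 135.96/37.6) = 2.689 m/s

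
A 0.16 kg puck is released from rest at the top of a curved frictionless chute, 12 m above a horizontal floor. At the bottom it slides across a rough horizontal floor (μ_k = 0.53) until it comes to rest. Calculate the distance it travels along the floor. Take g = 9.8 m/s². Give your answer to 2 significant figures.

Energy bookkeeping (friction removes W_f = μ_k N d):
At rest all PE has been dissipated by friction: mgh = μ_k m g d
d = h/μ_k = 12/0.53 = 22.64 m

d = 23 m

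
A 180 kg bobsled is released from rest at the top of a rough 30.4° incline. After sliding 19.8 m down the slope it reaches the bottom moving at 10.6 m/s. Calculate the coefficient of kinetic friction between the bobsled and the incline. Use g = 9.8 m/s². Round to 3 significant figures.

The energy dissipated by friction is the PE lost minus the KE gained:
mgL sinθ = 17674 J; ½mv² = 10112 J
W_f = 17674 − 10112 = 7562 J
μ_k = W_f/(mg cosθ · L) = 7562/(1521 × 19.8) = 0.2510

μ_k = 0.251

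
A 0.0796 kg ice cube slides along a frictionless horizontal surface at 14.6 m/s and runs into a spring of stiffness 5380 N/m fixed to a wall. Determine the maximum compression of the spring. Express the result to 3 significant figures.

x = 0.0562 m

At max compression the cube is momentarily at rest: ½mv² = ½kx²
x = v√(m/k) = 14.6 × √(0.0796/5380) = 0.05616 m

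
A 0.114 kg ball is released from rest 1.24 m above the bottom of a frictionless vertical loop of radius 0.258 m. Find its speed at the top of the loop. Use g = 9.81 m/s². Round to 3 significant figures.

Energy conservation: mgh = ½mv_top² + mg(2r)
v_top² = 2g(h − 2r) = 2(9.81)(1.24 − 0.5160) = 14.20
v_top = 3.769 m/s

v = 3.77 m/s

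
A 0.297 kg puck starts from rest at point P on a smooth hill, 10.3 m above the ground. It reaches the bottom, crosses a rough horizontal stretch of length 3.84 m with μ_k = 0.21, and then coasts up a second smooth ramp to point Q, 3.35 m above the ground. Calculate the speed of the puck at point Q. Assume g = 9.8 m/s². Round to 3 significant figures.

Energy at P: mgh₁ = (0.297)(9.8)(10.3) = 29.979 J
Friction loss: W_f = μ_k mg d = 2.347 J
At Q: ½mv² + mgh₂ = mgh₁ − W_f
½mv² = 29.979 − 2.347 − 9.7505 = 17.882 J
v = √(2 × 17.882/0.297) = 10.97 m/s

v = 11.0 m/s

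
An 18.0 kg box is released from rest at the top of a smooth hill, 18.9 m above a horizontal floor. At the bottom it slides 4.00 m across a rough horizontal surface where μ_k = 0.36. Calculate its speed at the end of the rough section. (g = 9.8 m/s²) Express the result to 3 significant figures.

v = 18.5 m/s

Applying the work–energy principle:
mgh = ½mv² + μ_k m g d
W_f = μ_k mg d = (0.36)(18.0)(9.8)(4.00) = 254.0 J
½mv² = mgh − W_f = 3334.0 − 254.0 = 3079.9 J
v = √(2 × 3079.9/18.0) = 18.50 m/s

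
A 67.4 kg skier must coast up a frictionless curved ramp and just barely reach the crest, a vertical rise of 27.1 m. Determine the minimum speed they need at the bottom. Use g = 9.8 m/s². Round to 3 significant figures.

v = 23.0 m/s

At the top they are momentarily at rest, so all KE converts to PE: ½mv² = mgh
v = √(2gh) = √(2 × 9.8 × 27.1) = 23.05 m/s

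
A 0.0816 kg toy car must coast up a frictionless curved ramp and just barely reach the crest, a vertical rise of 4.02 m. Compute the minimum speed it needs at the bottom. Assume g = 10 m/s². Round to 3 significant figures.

At the top it is momentarily at rest, so all KE converts to PE: ½mv² = mgh
v = √(2gh) = √(2 × 10 × 4.02) = 8.967 m/s

v = 8.97 m/s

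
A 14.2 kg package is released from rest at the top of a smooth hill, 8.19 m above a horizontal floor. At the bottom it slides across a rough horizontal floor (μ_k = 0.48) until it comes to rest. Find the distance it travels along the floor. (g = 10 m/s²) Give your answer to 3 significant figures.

d = 17.1 m

Energy bookkeeping (friction removes W_f = μ_k N d):
At rest all PE has been dissipated by friction: mgh = μ_k m g d
d = h/μ_k = 8.19/0.48 = 17.06 m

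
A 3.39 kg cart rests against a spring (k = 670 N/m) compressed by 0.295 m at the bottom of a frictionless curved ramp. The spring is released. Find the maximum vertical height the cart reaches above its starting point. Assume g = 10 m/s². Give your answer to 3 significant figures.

h = 0.860 m

At maximum height the cart is at rest, so ½kx² = mgh
h = kx²/(2mg) = (670)(0.295)²/(2 × 3.39 × 10) = 0.8600 m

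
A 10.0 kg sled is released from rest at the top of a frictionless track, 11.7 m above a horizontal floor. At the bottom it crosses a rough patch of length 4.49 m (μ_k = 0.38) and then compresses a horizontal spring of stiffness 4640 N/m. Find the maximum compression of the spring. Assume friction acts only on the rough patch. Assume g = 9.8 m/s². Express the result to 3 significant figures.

x = 0.650 m

Initial energy: E₁ = mgh = (10.0)(9.8)(11.7) = 1146.6 J
Friction removes W_f = μ_k mg d = (0.38)(10.0)(9.8)(4.49) = 167.2 J
Energy reaching the spring: E = 1146.6 − 167.2 = 979.39 J
At max compression ½kx² = E ⇒ x = √(2E/k) = √(2 × 979.39/4640) = 0.6497 m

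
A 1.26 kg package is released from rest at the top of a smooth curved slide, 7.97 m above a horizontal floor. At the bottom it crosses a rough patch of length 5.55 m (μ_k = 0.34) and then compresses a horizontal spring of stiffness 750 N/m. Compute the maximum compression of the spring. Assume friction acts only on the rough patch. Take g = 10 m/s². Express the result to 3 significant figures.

Initial energy: E₁ = mgh = (1.26)(10)(7.97) = 100.42 J
Friction removes W_f = μ_k mg d = (0.34)(1.26)(10)(5.55) = 23.78 J
Energy reaching the spring: E = 100.42 − 23.78 = 76.646 J
At max compression ½kx² = E ⇒ x = √(2E/k) = √(2 × 76.646/750) = 0.4521 m

x = 0.452 m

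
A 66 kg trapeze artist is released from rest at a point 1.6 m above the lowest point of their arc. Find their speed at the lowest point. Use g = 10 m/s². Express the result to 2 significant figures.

By conservation of mechanical energy, mgh = ½mv²
The mass cancels from both sides.
v = √(2gh) = √(2 × 10 × 1.6) = √32.000 = 5.657 m/s

v = 5.7 m/s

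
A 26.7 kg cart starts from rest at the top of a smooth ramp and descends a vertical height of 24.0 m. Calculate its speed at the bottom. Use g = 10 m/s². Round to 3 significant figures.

Energy conservation between the two points: mgh = ½mv²
v = √(2gh) = √(2 × 10 × 24.0) = √480.00 = 21.91 m/s

v = 21.9 m/s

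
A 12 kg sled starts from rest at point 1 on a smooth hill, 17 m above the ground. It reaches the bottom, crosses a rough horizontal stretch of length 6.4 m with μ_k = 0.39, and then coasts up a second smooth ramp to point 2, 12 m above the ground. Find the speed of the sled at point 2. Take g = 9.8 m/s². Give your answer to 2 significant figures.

Energy at 1: mgh₁ = (12)(9.8)(17) = 1999.2 J
Friction loss: W_f = μ_k mg d = 293.5 J
At 2: ½mv² + mgh₂ = mgh₁ − W_f
½mv² = 1999.2 − 293.5 − 1411.2 = 294.47 J
v = √(2 × 294.47/12) = 7.006 m/s

v = 7.0 m/s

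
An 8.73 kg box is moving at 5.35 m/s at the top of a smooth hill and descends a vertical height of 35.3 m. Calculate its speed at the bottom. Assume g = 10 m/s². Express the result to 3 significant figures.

By conservation of mechanical energy, ½mv₀² + mgh = ½mv²
v² = v₀² + 2gh = (5.35)² + 2(10)(35.3) = 734.62
v = √734.62 = 27.10 m/s

v = 27.1 m/s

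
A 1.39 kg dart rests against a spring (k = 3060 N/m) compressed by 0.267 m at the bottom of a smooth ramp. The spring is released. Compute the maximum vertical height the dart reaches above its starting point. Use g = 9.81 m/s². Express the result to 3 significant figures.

h = 8.00 m

All spring PE becomes gravitational PE at the highest point: ½kx² = mgh
h = kx²/(2mg) = (3060)(0.267)²/(2 × 1.39 × 9.81) = 7.999 m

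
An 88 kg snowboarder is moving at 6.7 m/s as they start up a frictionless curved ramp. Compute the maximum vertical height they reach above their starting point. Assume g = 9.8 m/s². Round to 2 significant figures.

Setting KE at the bottom equal to PE gained: ½mv² = mgh
h = v²/(2g) = 6.7²/(2 × 9.8) = 2.290 m

h = 2.3 m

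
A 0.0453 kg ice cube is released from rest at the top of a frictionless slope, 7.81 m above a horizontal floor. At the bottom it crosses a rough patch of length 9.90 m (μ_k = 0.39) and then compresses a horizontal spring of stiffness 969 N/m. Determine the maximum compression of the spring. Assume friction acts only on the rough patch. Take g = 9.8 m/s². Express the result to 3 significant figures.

Initial energy: E₁ = mgh = (0.0453)(9.8)(7.81) = 3.4672 J
Friction removes W_f = μ_k mg d = (0.39)(0.0453)(9.8)(9.90) = 1.714 J
Energy reaching the spring: E = 3.4672 − 1.714 = 1.7531 J
At max compression ½kx² = E ⇒ x = √(2E/k) = √(2 × 1.7531/969) = 0.06015 m

x = 0.0602 m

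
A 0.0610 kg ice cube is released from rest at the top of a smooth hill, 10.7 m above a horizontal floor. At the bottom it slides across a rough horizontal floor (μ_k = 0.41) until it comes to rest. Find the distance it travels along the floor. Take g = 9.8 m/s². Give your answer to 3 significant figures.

d = 26.1 m

Energy bookkeeping (friction removes W_f = μ_k N d):
At rest all PE has been dissipated by friction: mgh = μ_k m g d
d = h/μ_k = 10.7/0.41 = 26.10 m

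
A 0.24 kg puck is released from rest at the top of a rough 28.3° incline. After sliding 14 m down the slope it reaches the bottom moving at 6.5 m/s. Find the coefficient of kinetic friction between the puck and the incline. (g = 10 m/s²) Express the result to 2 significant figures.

μ_k = 0.37

The energy dissipated by friction is the PE lost minus the KE gained:
mgL sinθ = 15.929 J; ½mv² = 5.0700 J
W_f = 15.929 − 5.0700 = 10.86 J
μ_k = W_f/(mg cosθ · L) = 10.86/(2.113 × 14) = 0.3671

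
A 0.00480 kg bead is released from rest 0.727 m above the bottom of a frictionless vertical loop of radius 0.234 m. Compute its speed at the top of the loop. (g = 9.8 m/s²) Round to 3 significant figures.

v = 2.25 m/s

Energy conservation: mgh = ½mv_top² + mg(2r)
v_top² = 2g(h − 2r) = 2(9.8)(0.727 − 0.4680) = 5.076
v_top = 2.253 m/s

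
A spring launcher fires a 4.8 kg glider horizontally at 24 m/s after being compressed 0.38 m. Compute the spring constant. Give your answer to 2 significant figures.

k = 19000 N/m

Energy stored in the spring equals the launch KE: ½kx² = ½mv²
k = mv²/x² = (4.8)(24)²/(0.38)² = 19147 N/m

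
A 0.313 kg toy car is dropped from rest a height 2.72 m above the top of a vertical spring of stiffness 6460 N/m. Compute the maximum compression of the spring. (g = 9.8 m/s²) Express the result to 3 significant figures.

x = 0.0513 m

Take the reference level at the top of the uncompressed spring. At max compression the car has fallen H + x and is momentarily at rest:
mg(H + x) = ½kx²
½(6460)x² − (0.313)(9.8)x − (0.313)(9.8)(2.72) = 0
3230x² − 3.067x − 8.343 = 0
x = [3.067 + √(9.409 + 107796)]/(2 × 3230) = 0.05130 m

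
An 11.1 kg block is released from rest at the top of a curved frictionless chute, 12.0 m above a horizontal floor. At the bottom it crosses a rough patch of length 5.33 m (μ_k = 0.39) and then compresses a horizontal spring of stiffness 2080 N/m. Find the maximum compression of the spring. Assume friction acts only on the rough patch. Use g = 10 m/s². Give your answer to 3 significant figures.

x = 1.03 m

Initial energy: E₁ = mgh = (11.1)(10)(12.0) = 1332.0 J
Friction removes W_f = μ_k mg d = (0.39)(11.1)(10)(5.33) = 230.7 J
Energy reaching the spring: E = 1332.0 − 230.7 = 1101.3 J
At max compression ½kx² = E ⇒ x = √(2E/k) = √(2 × 1101.3/2080) = 1.029 m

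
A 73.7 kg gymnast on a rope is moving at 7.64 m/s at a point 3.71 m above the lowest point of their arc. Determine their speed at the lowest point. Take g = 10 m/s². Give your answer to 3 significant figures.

v = 11.5 m/s

Mechanical energy is conserved (no friction): ½mv₀² + mgh = ½mv²
v² = v₀² + 2gh = (7.64)² + 2(10)(3.71) = 132.57
v = √132.57 = 11.51 m/s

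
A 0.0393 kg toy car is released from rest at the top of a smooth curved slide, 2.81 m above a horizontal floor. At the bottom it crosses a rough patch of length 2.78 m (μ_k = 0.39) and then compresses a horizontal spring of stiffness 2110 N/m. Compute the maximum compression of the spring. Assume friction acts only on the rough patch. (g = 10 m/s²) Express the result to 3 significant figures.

x = 0.0254 m

Initial energy: E₁ = mgh = (0.0393)(10)(2.81) = 1.1043 J
Friction removes W_f = μ_k mg d = (0.39)(0.0393)(10)(2.78) = 0.4261 J
Energy reaching the spring: E = 1.1043 − 0.4261 = 0.67824 J
At max compression ½kx² = E ⇒ x = √(2E/k) = √(2 × 0.67824/2110) = 0.02536 m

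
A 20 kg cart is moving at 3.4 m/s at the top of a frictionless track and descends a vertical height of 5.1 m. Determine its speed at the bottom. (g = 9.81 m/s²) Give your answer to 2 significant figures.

By conservation of mechanical energy, ½mv₀² + mgh = ½mv²
The mass cancels from both sides.
v² = v₀² + 2gh = (3.4)² + 2(9.81)(5.1) = 111.62
v = √111.62 = 10.57 m/s

v = 11 m/s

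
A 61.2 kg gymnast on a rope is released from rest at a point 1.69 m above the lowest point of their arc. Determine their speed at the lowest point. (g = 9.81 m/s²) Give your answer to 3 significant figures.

By conservation of mechanical energy, mgh = ½mv²
v = √(2gh) = √(2 × 9.81 × 1.69) = √33.158 = 5.758 m/s

v = 5.76 m/s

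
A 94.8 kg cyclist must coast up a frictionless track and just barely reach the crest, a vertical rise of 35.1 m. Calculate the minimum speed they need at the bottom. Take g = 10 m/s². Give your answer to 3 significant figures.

v = 26.5 m/s

At the top they are momentarily at rest, so all KE converts to PE: ½mv² = mgh
v = √(2gh) = √(2 × 10 × 35.1) = 26.50 m/s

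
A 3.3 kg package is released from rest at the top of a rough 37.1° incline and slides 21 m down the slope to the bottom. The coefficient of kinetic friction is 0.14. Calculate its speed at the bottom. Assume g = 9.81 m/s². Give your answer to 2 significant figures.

v = 14 m/s

Work–energy: mg(L sinθ) − μ_k(mg cosθ)L = ½mv²
mgh = mgL sinθ = (3.3)(9.81)(21)sin37.1° = 410.08 J
W_f = μ_k mg cosθ · L = (0.14)(3.3)(9.81)cos37.1°·21 = 75.91 J
½mv² = 410.08 − 75.91 = 334.17 J
v = √(2 × 334.17/3.3) = 14.23 m/s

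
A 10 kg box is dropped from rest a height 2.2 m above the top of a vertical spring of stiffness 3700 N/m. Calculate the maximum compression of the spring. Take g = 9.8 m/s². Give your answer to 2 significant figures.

Measuring PE from the top of the relaxed spring, at max compression the box has dropped H + x with zero KE, so:
mg(H + x) = ½kx²
½(3700)x² − (10)(9.8)x − (10)(9.8)(2.2) = 0
1850x² − 98.00x − 215.6 = 0
x = [98.00 + √(9604 + 1.5954e+06)]/(2 × 1850) = 0.3689 m

x = 0.37 m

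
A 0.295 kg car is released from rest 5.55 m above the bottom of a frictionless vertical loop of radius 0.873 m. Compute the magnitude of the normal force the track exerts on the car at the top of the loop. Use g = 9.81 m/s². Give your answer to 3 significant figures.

Energy from release to top (height 2r): mgh = ½mv_top² + mg(2r)
v_top² = 2g(h − 2r) = 2(9.81)(5.55 − 1.746) = 74.634 m²/s²
At the top, both N and weight point toward the centre: N + mg = mv_top²/r
N = m(v_top²/r − g) = 0.295(74.634/0.873 − 9.81) = 22.33 N

N = 22.3 N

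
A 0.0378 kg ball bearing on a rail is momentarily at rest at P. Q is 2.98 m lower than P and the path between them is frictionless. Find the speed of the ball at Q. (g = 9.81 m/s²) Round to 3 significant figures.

v = 7.65 m/s

By conservation of mechanical energy, mgh = ½mv²
v = √(2gh) = √(2 × 9.81 × 2.98) = √58.468 = 7.646 m/s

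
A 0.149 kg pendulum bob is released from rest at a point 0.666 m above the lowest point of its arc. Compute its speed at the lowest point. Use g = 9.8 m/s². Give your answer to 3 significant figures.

By conservation of mechanical energy, mgh = ½mv²
v = √(2gh) = √(2 × 9.8 × 0.666) = √13.054 = 3.613 m/s

v = 3.61 m/s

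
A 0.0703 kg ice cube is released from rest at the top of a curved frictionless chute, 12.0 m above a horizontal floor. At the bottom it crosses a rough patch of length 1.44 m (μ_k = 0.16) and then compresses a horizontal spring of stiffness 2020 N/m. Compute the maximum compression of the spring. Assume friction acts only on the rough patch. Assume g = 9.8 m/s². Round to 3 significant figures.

Initial energy: E₁ = mgh = (0.0703)(9.8)(12.0) = 8.2673 J
Friction removes W_f = μ_k mg d = (0.16)(0.0703)(9.8)(1.44) = 0.1587 J
Energy reaching the spring: E = 8.2673 − 0.1587 = 8.1085 J
At max compression ½kx² = E ⇒ x = √(2E/k) = √(2 × 8.1085/2020) = 0.08960 m

x = 0.0896 m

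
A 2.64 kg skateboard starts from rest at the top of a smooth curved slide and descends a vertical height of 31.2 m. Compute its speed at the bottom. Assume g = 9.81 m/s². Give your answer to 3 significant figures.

v = 24.7 m/s

Equating total energy at the two states: mgh = ½mv²
v = √(2gh) = √(2 × 9.81 × 31.2) = √612.14 = 24.74 m/s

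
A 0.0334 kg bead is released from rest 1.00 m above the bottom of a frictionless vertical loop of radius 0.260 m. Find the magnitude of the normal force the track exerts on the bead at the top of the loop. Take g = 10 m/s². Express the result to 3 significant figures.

N = 0.899 N

Energy from release to top (height 2r): mgh = ½mv_top² + mg(2r)
v_top² = 2g(h − 2r) = 2(10)(1.00 − 0.5200) = 9.6000 m²/s²
At the top, both N and weight point toward the centre: N + mg = mv_top²/r
N = m(v_top²/r − g) = 0.0334(9.6000/0.260 − 10) = 0.8992 N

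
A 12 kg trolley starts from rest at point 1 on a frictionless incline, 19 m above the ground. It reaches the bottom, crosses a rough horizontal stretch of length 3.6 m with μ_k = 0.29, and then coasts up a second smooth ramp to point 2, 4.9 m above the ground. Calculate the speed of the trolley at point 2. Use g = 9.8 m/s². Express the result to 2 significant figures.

Energy at 1: mgh₁ = (12)(9.8)(19) = 2234.4 J
Friction loss: W_f = μ_k mg d = 122.8 J
At 2: ½mv² + mgh₂ = mgh₁ − W_f
½mv² = 2234.4 − 122.8 − 576.24 = 1535.4 J
v = √(2 × 1535.4/12) = 16.00 m/s

v = 16 m/s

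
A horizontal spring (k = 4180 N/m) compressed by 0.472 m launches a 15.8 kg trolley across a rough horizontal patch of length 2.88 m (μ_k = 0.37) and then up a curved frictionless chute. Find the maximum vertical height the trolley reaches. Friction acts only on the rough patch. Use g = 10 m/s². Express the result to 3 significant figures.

h = 1.88 m

Spring energy: E₀ = ½kx² = ½(4180)(0.472)² = 465.62 J
Friction: W_f = μ_k mg d = (0.37)(15.8)(10)(2.88) = 168.4 J
Energy at base of ramp: E = 465.62 − 168.4 = 297.25 J
At max height all remaining energy is PE: mgh = E ⇒ h = E/(mg) = 297.25/(15.8 × 10) = 1.881 m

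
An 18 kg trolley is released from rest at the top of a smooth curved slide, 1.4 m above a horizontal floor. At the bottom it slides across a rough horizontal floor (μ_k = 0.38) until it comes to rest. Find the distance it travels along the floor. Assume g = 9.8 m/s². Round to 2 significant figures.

Applying the work–energy principle:
At rest all PE has been dissipated by friction: mgh = μ_k m g d
d = h/μ_k = 1.4/0.38 = 3.684 m

d = 3.7 m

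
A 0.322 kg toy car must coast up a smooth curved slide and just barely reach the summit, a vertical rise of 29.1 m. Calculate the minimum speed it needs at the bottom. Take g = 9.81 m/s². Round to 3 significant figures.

v = 23.9 m/s

At the top it is momentarily at rest, so all KE converts to PE: ½mv² = mgh
v = √(2gh) = √(2 × 9.81 × 29.1) = 23.89 m/s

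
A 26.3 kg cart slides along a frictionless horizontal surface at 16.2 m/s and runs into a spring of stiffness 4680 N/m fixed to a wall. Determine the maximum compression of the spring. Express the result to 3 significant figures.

x = 1.21 m

Conservation of energy between contact and max compression: ½mv² = ½kx²
x = v√(m/k) = 16.2 × √(26.3/4680) = 1.214 m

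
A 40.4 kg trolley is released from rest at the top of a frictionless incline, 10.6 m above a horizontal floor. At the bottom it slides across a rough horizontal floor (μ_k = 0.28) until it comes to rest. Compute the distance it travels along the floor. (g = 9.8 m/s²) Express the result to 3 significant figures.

Energy bookkeeping (friction removes W_f = μ_k N d):
At rest all PE has been dissipated by friction: mgh = μ_k m g d
d = h/μ_k = 10.6/0.28 = 37.86 m

d = 37.9 m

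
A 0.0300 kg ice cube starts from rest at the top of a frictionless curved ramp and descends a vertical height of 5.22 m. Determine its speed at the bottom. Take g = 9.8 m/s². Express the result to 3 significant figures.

Equating total energy at the two states: mgh = ½mv²
v = √(2gh) = √(2 × 9.8 × 5.22) = √102.31 = 10.11 m/s

v = 10.1 m/s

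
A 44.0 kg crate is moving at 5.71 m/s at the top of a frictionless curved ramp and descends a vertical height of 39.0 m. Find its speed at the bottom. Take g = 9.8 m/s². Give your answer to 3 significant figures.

v = 28.2 m/s

Mechanical energy is conserved (no friction): ½mv₀² + mgh = ½mv²
v² = v₀² + 2gh = (5.71)² + 2(9.8)(39.0) = 797.00
v = √797.00 = 28.23 m/s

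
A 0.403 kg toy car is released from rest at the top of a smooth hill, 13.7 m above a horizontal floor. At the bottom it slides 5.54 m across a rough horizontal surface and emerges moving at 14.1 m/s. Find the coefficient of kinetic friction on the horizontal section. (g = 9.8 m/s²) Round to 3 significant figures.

μ_k = 0.642

Energy bookkeeping (friction removes W_f = μ_k N d):
mgh = ½mv² + μ_k m g d
mgh = 54.107 J; ½mv² = 40.060 J
W_f = 54.107 − 40.060 = 14.05 J
μ_k = W_f/(mg·d) = 14.05/(3.949 × 5.54) = 0.6420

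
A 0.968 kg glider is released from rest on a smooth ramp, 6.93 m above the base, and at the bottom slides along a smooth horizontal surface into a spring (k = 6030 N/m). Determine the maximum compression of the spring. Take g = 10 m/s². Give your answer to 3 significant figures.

At max compression the glider is momentarily at rest: mgh = ½kx²
x = √(2mgh/k) = √(2 × 0.968 × 10 × 6.93 / 6030) = 0.1492 m

x = 0.149 m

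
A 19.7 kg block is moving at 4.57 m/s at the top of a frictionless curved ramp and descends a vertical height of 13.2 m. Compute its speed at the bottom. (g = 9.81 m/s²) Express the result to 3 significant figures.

Mechanical energy is conserved (no friction): ½mv₀² + mgh = ½mv²
v² = v₀² + 2gh = (4.57)² + 2(9.81)(13.2) = 279.87
v = √279.87 = 16.73 m/s

v = 16.7 m/s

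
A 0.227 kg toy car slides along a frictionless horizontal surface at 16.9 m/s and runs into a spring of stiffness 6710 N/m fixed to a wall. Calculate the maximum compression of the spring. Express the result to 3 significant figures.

x = 0.0983 m

At max compression the car is momentarily at rest: ½mv² = ½kx²
x = v√(m/k) = 16.9 × √(0.227/6710) = 0.09830 m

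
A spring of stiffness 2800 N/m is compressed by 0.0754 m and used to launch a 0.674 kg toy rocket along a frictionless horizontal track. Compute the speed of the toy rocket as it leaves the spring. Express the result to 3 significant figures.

v = 4.86 m/s

Conservation of energy: ½kx² = ½mv²
v = x√(k/m) = 0.0754 × √(2800/0.674) = 4.860 m/s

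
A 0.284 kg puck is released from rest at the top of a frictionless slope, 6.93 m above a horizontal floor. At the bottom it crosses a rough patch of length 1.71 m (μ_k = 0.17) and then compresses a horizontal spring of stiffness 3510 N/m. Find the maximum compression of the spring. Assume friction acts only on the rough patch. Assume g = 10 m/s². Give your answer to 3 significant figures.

Initial energy: E₁ = mgh = (0.284)(10)(6.93) = 19.681 J
Friction removes W_f = μ_k mg d = (0.17)(0.284)(10)(1.71) = 0.8256 J
Energy reaching the spring: E = 19.681 − 0.8256 = 18.856 J
At max compression ½kx² = E ⇒ x = √(2E/k) = √(2 × 18.856/3510) = 0.1037 m

x = 0.104 m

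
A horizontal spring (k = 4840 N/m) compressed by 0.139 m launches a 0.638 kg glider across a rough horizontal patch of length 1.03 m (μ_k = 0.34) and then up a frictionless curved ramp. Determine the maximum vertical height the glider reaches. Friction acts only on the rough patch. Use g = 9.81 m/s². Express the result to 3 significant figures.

Spring energy: E₀ = ½kx² = ½(4840)(0.139)² = 46.757 J
Friction: W_f = μ_k mg d = (0.34)(0.638)(9.81)(1.03) = 2.192 J
Energy at base of ramp: E = 46.757 − 2.192 = 44.565 J
At max height all remaining energy is PE: mgh = E ⇒ h = E/(mg) = 44.565/(0.638 × 9.81) = 7.120 m

h = 7.12 m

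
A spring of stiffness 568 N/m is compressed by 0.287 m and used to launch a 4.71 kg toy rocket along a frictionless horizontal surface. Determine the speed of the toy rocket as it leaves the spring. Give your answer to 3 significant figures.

The toy rocket leaves the spring when the spring is at natural length, so ½kx² = ½mv²
v = x√(k/m) = 0.287 × √(568/4.71) = 3.152 m/s

v = 3.15 m/s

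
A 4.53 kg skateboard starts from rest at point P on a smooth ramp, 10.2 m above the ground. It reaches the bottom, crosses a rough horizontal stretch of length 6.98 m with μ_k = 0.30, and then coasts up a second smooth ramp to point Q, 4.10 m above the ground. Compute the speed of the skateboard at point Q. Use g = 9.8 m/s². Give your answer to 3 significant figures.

v = 8.86 m/s

Energy at P: mgh₁ = (4.53)(9.8)(10.2) = 452.82 J
Friction loss: W_f = μ_k mg d = 92.96 J
At Q: ½mv² + mgh₂ = mgh₁ − W_f
½mv² = 452.82 − 92.96 − 182.02 = 177.84 J
v = √(2 × 177.84/4.53) = 8.861 m/s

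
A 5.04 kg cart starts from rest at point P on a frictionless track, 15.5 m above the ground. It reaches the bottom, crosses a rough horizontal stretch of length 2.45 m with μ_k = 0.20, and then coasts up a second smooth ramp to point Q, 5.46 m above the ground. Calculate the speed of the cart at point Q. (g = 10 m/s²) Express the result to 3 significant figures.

v = 13.8 m/s

Energy at P: mgh₁ = (5.04)(10)(15.5) = 781.20 J
Friction loss: W_f = μ_k mg d = 24.70 J
At Q: ½mv² + mgh₂ = mgh₁ − W_f
½mv² = 781.20 − 24.70 − 275.18 = 481.32 J
v = √(2 × 481.32/5.04) = 13.82 m/s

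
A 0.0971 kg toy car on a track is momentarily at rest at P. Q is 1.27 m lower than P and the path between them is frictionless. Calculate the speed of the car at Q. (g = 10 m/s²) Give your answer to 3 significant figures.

Energy conservation between the two points: mgh = ½mv²
The mass cancels from both sides.
v = √(2gh) = √(2 × 10 × 1.27) = √25.400 = 5.040 m/s

v = 5.04 m/s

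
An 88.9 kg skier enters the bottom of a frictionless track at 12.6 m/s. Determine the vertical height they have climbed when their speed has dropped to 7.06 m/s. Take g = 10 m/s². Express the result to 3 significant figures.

Energy balance between the two points: ½mv₁² = ½mv₂² + mgh
h = (v₁² − v₂²)/(2g) = (12.6² − 7.06²)/(2 × 10) = 5.446 m

h = 5.45 m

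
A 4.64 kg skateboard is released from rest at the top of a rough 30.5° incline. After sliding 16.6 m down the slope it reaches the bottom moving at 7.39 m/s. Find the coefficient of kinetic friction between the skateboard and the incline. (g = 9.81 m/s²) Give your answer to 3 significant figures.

mgh = ½mv² + μ_k (mg cosθ) L, with h = L sinθ
mgL sinθ = 383.50 J; ½mv² = 126.70 J
W_f = 383.50 − 126.70 = 256.8 J
μ_k = W_f/(mg cosθ · L) = 256.8/(39.22 × 16.6) = 0.3944

μ_k = 0.394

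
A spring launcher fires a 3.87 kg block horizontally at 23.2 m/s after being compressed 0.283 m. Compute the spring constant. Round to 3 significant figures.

k = 26000 N/m

Energy stored in the spring equals the launch KE: ½kx² = ½mv²
k = mv²/x² = (3.87)(23.2)²/(0.283)² = 26008 N/m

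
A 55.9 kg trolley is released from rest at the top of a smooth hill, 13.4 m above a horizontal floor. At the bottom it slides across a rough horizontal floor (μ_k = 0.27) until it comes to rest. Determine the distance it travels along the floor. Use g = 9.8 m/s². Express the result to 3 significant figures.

Applying the work–energy principle:
At rest all PE has been dissipated by friction: mgh = μ_k m g d
d = h/μ_k = 13.4/0.27 = 49.63 m

d = 49.6 m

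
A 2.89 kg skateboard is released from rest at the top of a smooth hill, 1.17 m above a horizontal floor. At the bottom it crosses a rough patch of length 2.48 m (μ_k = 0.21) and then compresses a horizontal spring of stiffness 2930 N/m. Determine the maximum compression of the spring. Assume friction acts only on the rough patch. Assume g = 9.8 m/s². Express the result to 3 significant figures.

Initial energy: E₁ = mgh = (2.89)(9.8)(1.17) = 33.137 J
Friction removes W_f = μ_k mg d = (0.21)(2.89)(9.8)(2.48) = 14.75 J
Energy reaching the spring: E = 33.137 − 14.75 = 18.387 J
At max compression ½kx² = E ⇒ x = √(2E/k) = √(2 × 18.387/2930) = 0.1120 m

x = 0.112 m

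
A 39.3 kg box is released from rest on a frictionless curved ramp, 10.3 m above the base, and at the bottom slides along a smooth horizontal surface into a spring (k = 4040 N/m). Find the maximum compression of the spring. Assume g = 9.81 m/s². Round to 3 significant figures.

Gravitational PE at the top equals spring PE at max compression: mgh = ½kx²
x = √(2mgh/k) = √(2 × 39.3 × 9.81 × 10.3 / 4040) = 1.402 m

x = 1.40 m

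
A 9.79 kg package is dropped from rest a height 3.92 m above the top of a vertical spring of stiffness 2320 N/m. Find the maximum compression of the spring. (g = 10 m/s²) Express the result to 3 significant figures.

Measuring PE from the top of the relaxed spring, at max compression the package has dropped H + x with zero KE, so:
mg(H + x) = ½kx²
½(2320)x² − (9.79)(10)x − (9.79)(10)(3.92) = 0
1160x² − 97.90x − 383.8 = 0
x = [97.90 + √(9584 + 1.7807e+06)]/(2 × 1160) = 0.6189 m

x = 0.619 m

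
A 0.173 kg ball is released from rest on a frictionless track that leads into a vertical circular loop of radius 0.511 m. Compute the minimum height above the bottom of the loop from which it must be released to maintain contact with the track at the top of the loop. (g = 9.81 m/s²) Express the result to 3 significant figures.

At the top, for minimum speed gravity alone supplies the centripetal force: mg = mv_top²/r ⇒ v_top² = gr = 5.013 m²/s²
Energy conservation from release height h to the top (height 2r): mgh = ½mv_top² + mg(2r)
h = v_top²/(2g) + 2r = r/2 + 2r = 5r/2 = 1.278 m

h = 1.28 m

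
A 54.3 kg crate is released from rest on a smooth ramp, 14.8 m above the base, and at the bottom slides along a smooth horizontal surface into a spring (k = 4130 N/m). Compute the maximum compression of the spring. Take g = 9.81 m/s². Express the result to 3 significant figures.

At max compression the crate is momentarily at rest: mgh = ½kx²
x = √(2mgh/k) = √(2 × 54.3 × 9.81 × 14.8 / 4130) = 1.954 m

x = 1.95 m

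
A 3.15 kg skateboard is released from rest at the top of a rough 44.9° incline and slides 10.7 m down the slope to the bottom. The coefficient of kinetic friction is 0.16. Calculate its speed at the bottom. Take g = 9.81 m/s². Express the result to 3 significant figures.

v = 11.2 m/s

Taking the bottom as reference, mgh = ½mv² + μ_k N L with h = L sinθ, N = mg cosθ:
mgh = mgL sinθ = (3.15)(9.81)(10.7)sin44.9° = 233.39 J
W_f = μ_k mg cosθ · L = (0.16)(3.15)(9.81)cos44.9°·10.7 = 37.47 J
½mv² = 233.39 − 37.47 = 195.92 J
v = √(2 × 195.92/3.15) = 11.15 m/s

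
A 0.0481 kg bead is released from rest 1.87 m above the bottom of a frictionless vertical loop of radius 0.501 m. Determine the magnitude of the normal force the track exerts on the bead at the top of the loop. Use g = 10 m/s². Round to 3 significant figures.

N = 1.19 N

Energy from release to top (height 2r): mgh = ½mv_top² + mg(2r)
v_top² = 2g(h − 2r) = 2(10)(1.87 − 1.002) = 17.360 m²/s²
At the top, both N and weight point toward the centre: N + mg = mv_top²/r
N = m(v_top²/r − g) = 0.0481(17.360/0.501 − 10) = 1.186 N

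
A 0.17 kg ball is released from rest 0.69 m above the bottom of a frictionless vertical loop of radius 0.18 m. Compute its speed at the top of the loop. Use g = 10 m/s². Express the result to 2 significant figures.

v = 2.6 m/s

Energy conservation: mgh = ½mv_top² + mg(2r)
v_top² = 2g(h − 2r) = 2(10)(0.69 − 0.3600) = 6.600
v_top = 2.569 m/s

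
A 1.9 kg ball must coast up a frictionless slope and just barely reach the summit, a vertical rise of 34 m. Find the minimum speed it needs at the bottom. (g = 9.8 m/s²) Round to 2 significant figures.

v = 26 m/s

At the top it is momentarily at rest, so all KE converts to PE: ½mv² = mgh
v = √(2gh) = √(2 × 9.8 × 34) = 25.81 m/s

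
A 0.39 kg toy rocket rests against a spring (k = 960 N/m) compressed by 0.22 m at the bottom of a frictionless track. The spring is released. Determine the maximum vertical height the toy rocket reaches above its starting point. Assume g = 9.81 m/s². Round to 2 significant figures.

h = 6.1 m

All spring PE becomes gravitational PE at the highest point: ½kx² = mgh
h = kx²/(2mg) = (960)(0.22)²/(2 × 0.39 × 9.81) = 6.072 m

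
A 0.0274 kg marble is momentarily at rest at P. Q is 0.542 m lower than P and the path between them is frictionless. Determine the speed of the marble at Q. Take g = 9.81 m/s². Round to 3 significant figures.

Equating total energy at the two states: mgh = ½mv²
v = √(2gh) = √(2 × 9.81 × 0.542) = √10.634 = 3.261 m/s

v = 3.26 m/s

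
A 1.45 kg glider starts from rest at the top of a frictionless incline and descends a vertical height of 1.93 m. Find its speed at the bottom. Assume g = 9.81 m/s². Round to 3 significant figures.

v = 6.15 m/s

By conservation of mechanical energy, mgh = ½mv²
v = √(2gh) = √(2 × 9.81 × 1.93) = √37.867 = 6.154 m/s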